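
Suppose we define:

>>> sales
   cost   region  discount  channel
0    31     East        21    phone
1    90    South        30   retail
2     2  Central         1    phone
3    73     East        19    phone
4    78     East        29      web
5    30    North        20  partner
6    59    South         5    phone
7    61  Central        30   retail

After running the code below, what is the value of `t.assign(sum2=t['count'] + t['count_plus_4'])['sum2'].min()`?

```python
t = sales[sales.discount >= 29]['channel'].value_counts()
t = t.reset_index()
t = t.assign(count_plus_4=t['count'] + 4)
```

6

filter rows where discount >= 29:
   cost   region  discount channel
1    90    South        30  retail
4    78     East        29     web
7    61  Central        30  retail
value_counts of channel:
channel
retail    2
web       1
Name: count, dtype: int64
reset_index():
  channel  count
0  retail      2
1     web      1
add column count_plus_4 = t['count'] + 4:
  channel  count  count_plus_4
0  retail      2             6
1     web      1             5
add column sum2 = t['count'] + t['count_plus_4']:
  channel  count  count_plus_4  sum2
0  retail      2             6     8
1     web      1             5     6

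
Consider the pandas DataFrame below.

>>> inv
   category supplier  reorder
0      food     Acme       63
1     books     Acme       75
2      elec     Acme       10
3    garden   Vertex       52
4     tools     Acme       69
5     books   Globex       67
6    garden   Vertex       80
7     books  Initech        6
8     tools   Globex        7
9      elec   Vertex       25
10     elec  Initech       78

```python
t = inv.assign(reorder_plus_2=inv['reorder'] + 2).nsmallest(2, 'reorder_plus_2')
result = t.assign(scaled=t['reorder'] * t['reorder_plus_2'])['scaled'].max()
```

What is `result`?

add column reorder_plus_2 = inv['reorder'] + 2:
   category supplier  reorder  reorder_plus_2
0      food     Acme       63              65
1     books     Acme       75              77
2      elec     Acme       10              12
3    garden   Vertex       52              54
4     tools     Acme       69              71
5     books   Globex       67              69
6    garden   Vertex       80              82
7     books  Initech        6               8
8     tools   Globex        7               9
9      elec   Vertex       25              27
10     elec  Initech       78              80
take 2 rows with smallest reorder_plus_2:
  category supplier  reorder  reorder_plus_2
7    books  Initech        6               8
8    tools   Globex        7               9
add column scaled = t['reorder'] * t['reorder_plus_2']:
  category supplier  reorder  reorder_plus_2  scaled
7    books  Initech        6               8      48
8    tools   Globex        7               9      63
max of column 'scaled' → 63

63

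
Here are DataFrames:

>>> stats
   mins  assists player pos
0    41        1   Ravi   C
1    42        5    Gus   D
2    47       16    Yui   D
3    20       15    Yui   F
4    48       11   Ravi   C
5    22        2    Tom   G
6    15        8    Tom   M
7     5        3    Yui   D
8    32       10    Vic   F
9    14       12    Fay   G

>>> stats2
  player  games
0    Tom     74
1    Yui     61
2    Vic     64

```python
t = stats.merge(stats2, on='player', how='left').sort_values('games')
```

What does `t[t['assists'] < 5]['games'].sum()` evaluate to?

135.0

merge on 'player' (how='left') → 10 rows:
   mins  assists player pos  games
0    41        1   Ravi   C    NaN
1    42        5    Gus   D    NaN
2    47       16    Yui   D   61.0
3    20       15    Yui   F   61.0
4    48       11   Ravi   C    NaN
5    22        2    Tom   G   74.0
6    15        8    Tom   M   74.0
7     5        3    Yui   D   61.0
8    32       10    Vic   F   64.0
9    14       12    Fay   G    NaN
sort by games:
   mins  assists player pos  games
2    47       16    Yui   D   61.0
3    20       15    Yui   F   61.0
7     5        3    Yui   D   61.0
8    32       10    Vic   F   64.0
5    22        2    Tom   G   74.0
6    15        8    Tom   M   74.0
0    41        1   Ravi   C    NaN
1    42        5    Gus   D    NaN
4    48       11   Ravi   C    NaN
9    14       12    Fay   G    NaN
filter rows where assists < 5:
   mins  assists player pos  games
7     5        3    Yui   D   61.0
5    22        2    Tom   G   74.0
0    41        1   Ravi   C    NaN
Hence 135.0.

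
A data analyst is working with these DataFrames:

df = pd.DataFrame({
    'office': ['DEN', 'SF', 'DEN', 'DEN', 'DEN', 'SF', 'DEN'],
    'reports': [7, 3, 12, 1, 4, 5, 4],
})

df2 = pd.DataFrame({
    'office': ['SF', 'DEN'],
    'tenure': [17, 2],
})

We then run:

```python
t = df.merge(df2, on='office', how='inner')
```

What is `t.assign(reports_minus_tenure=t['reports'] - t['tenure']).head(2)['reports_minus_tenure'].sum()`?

merge on 'office' (how='inner') → 7 rows:
  office  reports  tenure
0    DEN        7       2
1     SF        3      17
2    DEN       12       2
3    DEN        1       2
4    DEN        4       2
5     SF        5      17
6    DEN        4       2
add column reports_minus_tenure = t['reports'] - t['tenure']:
  office  reports  tenure  reports_minus_tenure
0    DEN        7       2                     5
1     SF        3      17                   -14
2    DEN       12       2                    10
3    DEN        1       2                    -1
4    DEN        4       2                     2
5     SF        5      17                   -12
6    DEN        4       2                     2
take first 2 rows:
  office  reports  tenure  reports_minus_tenure
0    DEN        7       2                     5
1     SF        3      17                   -14
Taking the sum of column 'reports_minus_tenure' gives -9.

-9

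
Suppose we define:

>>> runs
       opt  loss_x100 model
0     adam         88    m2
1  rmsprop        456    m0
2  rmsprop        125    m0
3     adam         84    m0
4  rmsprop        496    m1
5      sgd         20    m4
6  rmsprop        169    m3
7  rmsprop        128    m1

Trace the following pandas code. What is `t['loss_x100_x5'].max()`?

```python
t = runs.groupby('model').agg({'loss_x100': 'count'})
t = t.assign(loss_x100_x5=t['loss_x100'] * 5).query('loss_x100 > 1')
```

group by model, count of loss_x100:
       loss_x100
model           
m0             3
m1             2
m2             1
m3             1
m4             1
add column loss_x100_x5 = t['loss_x100'] * 5:
       loss_x100  loss_x100_x5
model                         
m0             3            15
m1             2            10
m2             1             5
m3             1             5
m4             1             5
filter rows where loss_x100 > 1:
       loss_x100  loss_x100_x5
model                         
m0             3            15
m1             2            10
So max() = 15.

15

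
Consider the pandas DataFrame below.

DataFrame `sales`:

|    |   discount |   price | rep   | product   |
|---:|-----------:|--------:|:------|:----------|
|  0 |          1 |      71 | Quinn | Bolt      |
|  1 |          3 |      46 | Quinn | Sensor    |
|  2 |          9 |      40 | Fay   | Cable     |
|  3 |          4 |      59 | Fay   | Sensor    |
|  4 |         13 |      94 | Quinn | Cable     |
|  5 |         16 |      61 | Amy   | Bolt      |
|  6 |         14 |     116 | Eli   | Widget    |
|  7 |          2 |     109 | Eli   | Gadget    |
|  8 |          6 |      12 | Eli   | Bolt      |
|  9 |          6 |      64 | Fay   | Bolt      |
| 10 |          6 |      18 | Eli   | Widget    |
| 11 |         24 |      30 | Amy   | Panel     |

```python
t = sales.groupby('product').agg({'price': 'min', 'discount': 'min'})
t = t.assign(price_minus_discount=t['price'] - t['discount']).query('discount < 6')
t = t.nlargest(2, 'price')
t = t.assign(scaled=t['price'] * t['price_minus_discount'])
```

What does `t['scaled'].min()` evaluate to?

1978

group by product: min(price), min(discount):
         price  discount
product                 
Bolt        12         1
Cable       40         9
Gadget     109         2
Panel       30        24
Sensor      46         3
Widget      18         6
add column price_minus_discount = t['price'] - t['discount']:
         price  discount  price_minus_discount
product                                       
Bolt        12         1                    11
Cable       40         9                    31
Gadget     109         2                   107
Panel       30        24                     6
Sensor      46         3                    43
Widget      18         6                    12
filter rows where discount < 6:
         price  discount  price_minus_discount
product                                       
Bolt        12         1                    11
Gadget     109         2                   107
Sensor      46         3                    43
take 2 rows with largest price:
         price  discount  price_minus_discount
product                                       
Gadget     109         2                   107
Sensor      46         3                    43
add column scaled = t['price'] * t['price_minus_discount']:
         price  discount  price_minus_discount  scaled
product                                               
Gadget     109         2                   107   11663
Sensor      46         3                    43    1978
So min() = 1978.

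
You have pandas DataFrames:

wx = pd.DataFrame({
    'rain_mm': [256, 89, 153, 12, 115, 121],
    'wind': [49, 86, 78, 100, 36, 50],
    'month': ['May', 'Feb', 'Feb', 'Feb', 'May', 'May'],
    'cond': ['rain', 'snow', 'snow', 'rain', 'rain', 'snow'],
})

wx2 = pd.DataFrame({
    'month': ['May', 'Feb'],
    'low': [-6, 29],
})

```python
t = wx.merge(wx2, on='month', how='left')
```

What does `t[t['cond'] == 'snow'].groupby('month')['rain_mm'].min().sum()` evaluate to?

210

merge on 'month' (how='left') → 6 rows:
   rain_mm  wind month  cond  low
0      256    49   May  rain   -6
1       89    86   Feb  snow   29
2      153    78   Feb  snow   29
3       12   100   Feb  rain   29
4      115    36   May  rain   -6
5      121    50   May  snow   -6
filter rows where cond == 'snow':
   rain_mm  wind month  cond  low
1       89    86   Feb  snow   29
2      153    78   Feb  snow   29
5      121    50   May  snow   -6
group by month, min of rain_mm:
month
Feb     89
May    121
Name: rain_mm, dtype: int64
Taking the sum of the resulting series gives 210.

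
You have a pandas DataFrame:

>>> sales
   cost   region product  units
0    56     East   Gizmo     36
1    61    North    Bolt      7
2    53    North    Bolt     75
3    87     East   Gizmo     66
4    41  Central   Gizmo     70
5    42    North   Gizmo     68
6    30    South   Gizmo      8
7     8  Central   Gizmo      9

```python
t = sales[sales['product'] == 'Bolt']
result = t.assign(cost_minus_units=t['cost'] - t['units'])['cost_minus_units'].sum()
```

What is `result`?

32

filter rows where product == 'Bolt':
   cost region product  units
1    61  North    Bolt      7
2    53  North    Bolt     75
add column cost_minus_units = t['cost'] - t['units']:
   cost region product  units  cost_minus_units
1    61  North    Bolt      7                54
2    53  North    Bolt     75               -22
Taking the sum of column 'cost_minus_units' gives 32.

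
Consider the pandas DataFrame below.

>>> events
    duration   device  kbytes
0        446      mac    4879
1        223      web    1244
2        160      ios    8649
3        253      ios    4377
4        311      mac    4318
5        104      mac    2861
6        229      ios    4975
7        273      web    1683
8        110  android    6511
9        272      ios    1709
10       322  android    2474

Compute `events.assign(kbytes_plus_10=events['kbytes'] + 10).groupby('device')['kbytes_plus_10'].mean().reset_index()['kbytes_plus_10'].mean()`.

add column kbytes_plus_10 = events['kbytes'] + 10:
    duration   device  kbytes  kbytes_plus_10
0        446      mac    4879            4889
1        223      web    1244            1254
2        160      ios    8649            8659
3        253      ios    4377            4387
4        311      mac    4318            4328
5        104      mac    2861            2871
6        229      ios    4975            4985
7        273      web    1683            1693
8        110  android    6511            6521
9        272      ios    1709            1719
10       322  android    2474            2484
group by device, mean of kbytes_plus_10:
device
android    4502.500000
ios        4937.500000
mac        4029.333333
web        1473.500000
Name: kbytes_plus_10, dtype: float64
reset_index():
    device  kbytes_plus_10
0  android     4502.500000
1      ios     4937.500000
2      mac     4029.333333
3      web     1473.500000

3735.70833333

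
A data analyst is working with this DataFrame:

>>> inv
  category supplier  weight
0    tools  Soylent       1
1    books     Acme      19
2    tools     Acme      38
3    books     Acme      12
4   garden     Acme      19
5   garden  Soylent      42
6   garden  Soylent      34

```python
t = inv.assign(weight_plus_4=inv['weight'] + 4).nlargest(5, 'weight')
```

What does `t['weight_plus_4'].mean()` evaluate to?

add column weight_plus_4 = inv['weight'] + 4:
  category supplier  weight  weight_plus_4
0    tools  Soylent       1              5
1    books     Acme      19             23
2    tools     Acme      38             42
3    books     Acme      12             16
4   garden     Acme      19             23
5   garden  Soylent      42             46
6   garden  Soylent      34             38
take 5 rows with largest weight:
  category supplier  weight  weight_plus_4
5   garden  Soylent      42             46
2    tools     Acme      38             42
6   garden  Soylent      34             38
1    books     Acme      19             23
4   garden     Acme      19             23
Then the mean of column 'weight_plus_4': 34.4

34.4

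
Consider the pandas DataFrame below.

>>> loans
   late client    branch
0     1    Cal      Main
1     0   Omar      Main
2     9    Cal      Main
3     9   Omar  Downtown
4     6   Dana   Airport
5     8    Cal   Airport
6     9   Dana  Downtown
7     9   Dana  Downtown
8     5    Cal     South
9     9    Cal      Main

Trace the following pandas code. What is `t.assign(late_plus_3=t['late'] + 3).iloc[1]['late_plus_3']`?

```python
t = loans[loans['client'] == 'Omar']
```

12

filter rows where client == 'Omar':
   late client    branch
1     0   Omar      Main
3     9   Omar  Downtown
add column late_plus_3 = t['late'] + 3:
   late client    branch  late_plus_3
1     0   Omar      Main            3
3     9   Omar  Downtown           12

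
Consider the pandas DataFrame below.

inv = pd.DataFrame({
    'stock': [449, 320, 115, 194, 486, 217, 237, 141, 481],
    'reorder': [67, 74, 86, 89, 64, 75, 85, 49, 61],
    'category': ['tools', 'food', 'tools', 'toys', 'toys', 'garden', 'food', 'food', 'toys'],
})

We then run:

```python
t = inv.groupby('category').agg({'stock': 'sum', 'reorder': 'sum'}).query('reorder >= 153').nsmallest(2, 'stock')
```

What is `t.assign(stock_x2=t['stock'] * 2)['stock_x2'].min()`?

1128

group by category: sum(stock), sum(reorder):
          stock  reorder
category                
food        698      208
garden      217       75
tools       564      153
toys       1161      214
filter rows where reorder >= 153:
          stock  reorder
category                
food        698      208
tools       564      153
toys       1161      214
take 2 rows with smallest stock:
          stock  reorder
category                
tools       564      153
food        698      208
add column stock_x2 = t['stock'] * 2:
          stock  reorder  stock_x2
category                          
tools       564      153      1128
food        698      208      1396
Hence 1128.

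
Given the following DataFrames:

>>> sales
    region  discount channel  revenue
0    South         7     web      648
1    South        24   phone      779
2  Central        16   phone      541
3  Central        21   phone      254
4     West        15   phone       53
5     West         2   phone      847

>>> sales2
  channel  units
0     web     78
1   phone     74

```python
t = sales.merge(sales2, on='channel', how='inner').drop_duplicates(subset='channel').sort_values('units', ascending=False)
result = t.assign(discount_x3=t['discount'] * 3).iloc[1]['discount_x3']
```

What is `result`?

72

merge on 'channel' (how='inner') → 6 rows:
    region  discount channel  revenue  units
0    South         7     web      648     78
1    South        24   phone      779     74
2  Central        16   phone      541     74
3  Central        21   phone      254     74
4     West        15   phone       53     74
5     West         2   phone      847     74
drop duplicate channel (keep=first):
  region  discount channel  revenue  units
0  South         7     web      648     78
1  South        24   phone      779     74
sort by units descending:
  region  discount channel  revenue  units
0  South         7     web      648     78
1  South        24   phone      779     74
add column discount_x3 = t['discount'] * 3:
  region  discount channel  revenue  units  discount_x3
0  South         7     web      648     78           21
1  South        24   phone      779     74           72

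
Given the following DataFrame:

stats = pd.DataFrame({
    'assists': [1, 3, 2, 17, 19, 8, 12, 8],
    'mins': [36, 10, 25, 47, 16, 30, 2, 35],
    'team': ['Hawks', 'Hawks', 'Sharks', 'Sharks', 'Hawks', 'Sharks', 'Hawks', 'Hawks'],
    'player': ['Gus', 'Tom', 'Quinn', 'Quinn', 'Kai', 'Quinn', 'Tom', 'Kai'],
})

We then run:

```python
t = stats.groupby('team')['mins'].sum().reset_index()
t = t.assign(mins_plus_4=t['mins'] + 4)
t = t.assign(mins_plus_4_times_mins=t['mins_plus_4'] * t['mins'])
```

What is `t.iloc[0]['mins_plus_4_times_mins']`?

group by team, sum of mins:
team
Hawks      99
Sharks    102
Name: mins, dtype: int64
reset_index():
     team  mins
0   Hawks    99
1  Sharks   102
add column mins_plus_4 = t['mins'] + 4:
     team  mins  mins_plus_4
0   Hawks    99          103
1  Sharks   102          106
add column mins_plus_4_times_mins = t['mins_plus_4'] * t['mins']:
     team  mins  mins_plus_4  mins_plus_4_times_mins
0   Hawks    99          103                   10197
1  Sharks   102          106                   10812
Finally, value at position 0, column 'mins_plus_4_times_mins' = 10197.

10197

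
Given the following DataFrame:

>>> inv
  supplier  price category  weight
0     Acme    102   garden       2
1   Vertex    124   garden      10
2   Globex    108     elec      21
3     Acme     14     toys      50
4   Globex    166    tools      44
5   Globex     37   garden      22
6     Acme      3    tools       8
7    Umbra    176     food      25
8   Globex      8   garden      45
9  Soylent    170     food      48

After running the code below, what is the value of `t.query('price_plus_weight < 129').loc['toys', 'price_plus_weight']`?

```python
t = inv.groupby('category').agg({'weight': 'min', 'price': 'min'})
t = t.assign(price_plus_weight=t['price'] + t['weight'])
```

group by category: min(weight), min(price):
          weight  price
category               
elec          21    108
food          25    170
garden         2      8
tools          8      3
toys          50     14
add column price_plus_weight = t['price'] + t['weight']:
          weight  price  price_plus_weight
category                                  
elec          21    108                129
food          25    170                195
garden         2      8                 10
tools          8      3                 11
toys          50     14                 64
filter rows where price_plus_weight < 129:
          weight  price  price_plus_weight
category                                  
garden         2      8                 10
tools          8      3                 11
toys          50     14                 64
Then the value at row 'toys', column 'price_plus_weight': 64

64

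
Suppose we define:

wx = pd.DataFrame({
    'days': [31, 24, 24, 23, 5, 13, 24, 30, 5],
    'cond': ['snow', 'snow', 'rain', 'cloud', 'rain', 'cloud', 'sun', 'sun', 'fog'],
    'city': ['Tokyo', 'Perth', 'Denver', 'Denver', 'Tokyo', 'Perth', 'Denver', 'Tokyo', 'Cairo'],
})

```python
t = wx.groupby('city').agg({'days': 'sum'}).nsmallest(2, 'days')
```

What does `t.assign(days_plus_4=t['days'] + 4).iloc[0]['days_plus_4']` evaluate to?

9

group by city, sum of days:
        days
city        
Cairo      5
Denver    71
Perth     37
Tokyo     66
take 2 rows with smallest days:
       days
city       
Cairo     5
Perth    37
add column days_plus_4 = t['days'] + 4:
       days  days_plus_4
city                    
Cairo     5            9
Perth    37           41
Then the value at position 0, column 'days_plus_4': 9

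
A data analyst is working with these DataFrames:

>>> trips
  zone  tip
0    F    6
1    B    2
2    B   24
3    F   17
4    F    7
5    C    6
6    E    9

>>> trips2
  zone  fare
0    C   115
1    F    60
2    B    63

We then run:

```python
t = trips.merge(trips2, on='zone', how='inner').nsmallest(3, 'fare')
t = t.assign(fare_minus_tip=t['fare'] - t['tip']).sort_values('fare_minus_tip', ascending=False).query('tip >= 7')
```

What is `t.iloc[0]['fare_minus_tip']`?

53

merge on 'zone' (how='inner') → 6 rows:
  zone  tip  fare
0    F    6    60
1    B    2    63
2    B   24    63
3    F   17    60
4    F    7    60
5    C    6   115
take 3 rows with smallest fare:
  zone  tip  fare
0    F    6    60
3    F   17    60
4    F    7    60
add column fare_minus_tip = t['fare'] - t['tip']:
  zone  tip  fare  fare_minus_tip
0    F    6    60              54
3    F   17    60              43
4    F    7    60              53
sort by fare_minus_tip descending:
  zone  tip  fare  fare_minus_tip
0    F    6    60              54
4    F    7    60              53
3    F   17    60              43
filter rows where tip >= 7:
  zone  tip  fare  fare_minus_tip
4    F    7    60              53
3    F   17    60              43
Reading off the value at position 0, column 'fare_minus_tip', we get 53.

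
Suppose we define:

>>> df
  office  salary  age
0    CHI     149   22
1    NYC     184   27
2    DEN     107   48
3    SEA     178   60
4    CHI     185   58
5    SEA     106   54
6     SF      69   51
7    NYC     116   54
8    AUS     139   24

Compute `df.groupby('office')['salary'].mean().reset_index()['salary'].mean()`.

group by office, mean of salary:
office
AUS    139.0
CHI    167.0
DEN    107.0
NYC    150.0
SEA    142.0
SF      69.0
Name: salary, dtype: float64
reset_index():
  office  salary
0    AUS   139.0
1    CHI   167.0
2    DEN   107.0
3    NYC   150.0
4    SEA   142.0
5     SF    69.0
The mean of column 'salary' is 129.0.

129.0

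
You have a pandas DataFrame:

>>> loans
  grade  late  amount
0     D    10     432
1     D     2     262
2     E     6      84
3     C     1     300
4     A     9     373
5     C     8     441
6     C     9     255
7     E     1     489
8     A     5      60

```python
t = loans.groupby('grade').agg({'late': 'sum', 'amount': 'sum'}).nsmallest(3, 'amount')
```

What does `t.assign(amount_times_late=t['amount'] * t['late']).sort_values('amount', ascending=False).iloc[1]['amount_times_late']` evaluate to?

4011

group by grade: sum(late), sum(amount):
       late  amount
grade              
A        14     433
C        18     996
D        12     694
E         7     573
take 3 rows with smallest amount:
       late  amount
grade              
A        14     433
E         7     573
D        12     694
add column amount_times_late = t['amount'] * t['late']:
       late  amount  amount_times_late
grade                                 
A        14     433               6062
E         7     573               4011
D        12     694               8328
sort by amount descending:
       late  amount  amount_times_late
grade                                 
D        12     694               8328
E         7     573               4011
A        14     433               6062
Finally, value at position 1, column 'amount_times_late' = 4011.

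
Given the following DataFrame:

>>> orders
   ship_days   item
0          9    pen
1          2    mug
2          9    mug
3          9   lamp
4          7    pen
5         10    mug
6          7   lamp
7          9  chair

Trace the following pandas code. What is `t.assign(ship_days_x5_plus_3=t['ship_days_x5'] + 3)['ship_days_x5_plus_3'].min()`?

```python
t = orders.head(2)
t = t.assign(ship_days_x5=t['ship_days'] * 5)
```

take first 2 rows:
   ship_days item
0          9  pen
1          2  mug
add column ship_days_x5 = t['ship_days'] * 5:
   ship_days item  ship_days_x5
0          9  pen            45
1          2  mug            10
add column ship_days_x5_plus_3 = t['ship_days_x5'] + 3:
   ship_days item  ship_days_x5  ship_days_x5_plus_3
0          9  pen            45                   48
1          2  mug            10                   13

13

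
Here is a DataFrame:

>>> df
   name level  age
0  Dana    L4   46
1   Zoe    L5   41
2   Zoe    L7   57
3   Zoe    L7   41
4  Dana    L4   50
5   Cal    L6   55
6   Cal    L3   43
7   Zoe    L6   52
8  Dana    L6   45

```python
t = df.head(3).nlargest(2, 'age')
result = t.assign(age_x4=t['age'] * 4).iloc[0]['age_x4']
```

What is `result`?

take first 3 rows:
   name level  age
0  Dana    L4   46
1   Zoe    L5   41
2   Zoe    L7   57
take 2 rows with largest age:
   name level  age
2   Zoe    L7   57
0  Dana    L4   46
add column age_x4 = t['age'] * 4:
   name level  age  age_x4
2   Zoe    L7   57     228
0  Dana    L4   46     184
Reading off the value at position 0, column 'age_x4', we get 228.

228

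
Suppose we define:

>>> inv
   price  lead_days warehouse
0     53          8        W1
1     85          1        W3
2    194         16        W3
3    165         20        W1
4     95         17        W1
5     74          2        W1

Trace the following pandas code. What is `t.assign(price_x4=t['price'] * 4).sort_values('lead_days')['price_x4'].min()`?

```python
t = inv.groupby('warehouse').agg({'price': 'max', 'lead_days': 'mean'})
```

660

group by warehouse: max(price), mean(lead_days):
           price  lead_days
warehouse                  
W1           165      11.75
W3           194       8.50
add column price_x4 = t['price'] * 4:
           price  lead_days  price_x4
warehouse                            
W1           165      11.75       660
W3           194       8.50       776
sort by lead_days:
           price  lead_days  price_x4
warehouse                            
W3           194       8.50       776
W1           165      11.75       660
Taking the min of column 'price_x4' gives 660.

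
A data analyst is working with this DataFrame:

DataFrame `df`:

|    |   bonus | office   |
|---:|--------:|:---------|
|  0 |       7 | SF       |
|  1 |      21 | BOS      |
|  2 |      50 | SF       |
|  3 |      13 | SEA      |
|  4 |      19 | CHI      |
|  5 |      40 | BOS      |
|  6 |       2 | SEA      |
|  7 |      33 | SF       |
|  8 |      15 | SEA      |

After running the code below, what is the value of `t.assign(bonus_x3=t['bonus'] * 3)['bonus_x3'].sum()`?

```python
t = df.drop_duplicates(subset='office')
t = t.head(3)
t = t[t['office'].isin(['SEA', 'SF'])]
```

60

drop duplicate office (keep=first):
   bonus office
0      7     SF
1     21    BOS
3     13    SEA
4     19    CHI
take first 3 rows:
   bonus office
0      7     SF
1     21    BOS
3     13    SEA
filter rows where office in ['SEA', 'SF']:
   bonus office
0      7     SF
3     13    SEA
add column bonus_x3 = t['bonus'] * 3:
   bonus office  bonus_x3
0      7     SF        21
3     13    SEA        39
Then the sum of column 'bonus_x3': 60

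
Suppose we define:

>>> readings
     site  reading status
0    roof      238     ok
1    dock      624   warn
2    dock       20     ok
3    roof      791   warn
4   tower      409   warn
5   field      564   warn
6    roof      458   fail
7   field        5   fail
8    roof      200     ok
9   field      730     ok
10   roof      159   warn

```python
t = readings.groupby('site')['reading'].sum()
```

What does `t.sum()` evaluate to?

group by site, sum of reading:
site
dock      644
field    1299
roof     1846
tower     409
Name: reading, dtype: int64
The sum of the resulting series is 4198.

4198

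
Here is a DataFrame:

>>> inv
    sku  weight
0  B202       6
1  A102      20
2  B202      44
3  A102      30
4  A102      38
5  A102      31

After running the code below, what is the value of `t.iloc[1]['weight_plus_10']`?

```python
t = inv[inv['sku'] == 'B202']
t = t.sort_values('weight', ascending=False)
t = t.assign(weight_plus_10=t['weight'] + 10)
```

filter rows where sku == 'B202':
    sku  weight
0  B202       6
2  B202      44
sort by weight descending:
    sku  weight
2  B202      44
0  B202       6
add column weight_plus_10 = t['weight'] + 10:
    sku  weight  weight_plus_10
2  B202      44              54
0  B202       6              16
Finally, value at position 1, column 'weight_plus_10' = 16.

16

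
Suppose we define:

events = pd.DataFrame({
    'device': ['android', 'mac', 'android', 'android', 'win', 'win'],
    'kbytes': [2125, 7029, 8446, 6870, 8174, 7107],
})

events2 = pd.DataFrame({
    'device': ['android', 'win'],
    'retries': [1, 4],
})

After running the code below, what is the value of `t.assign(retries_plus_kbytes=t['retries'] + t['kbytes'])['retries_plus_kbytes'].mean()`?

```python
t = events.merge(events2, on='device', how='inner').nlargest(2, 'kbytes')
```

8312.5

merge on 'device' (how='inner') → 5 rows:
    device  kbytes  retries
0  android    2125        1
1  android    8446        1
2  android    6870        1
3      win    8174        4
4      win    7107        4
take 2 rows with largest kbytes:
    device  kbytes  retries
1  android    8446        1
3      win    8174        4
add column retries_plus_kbytes = t['retries'] + t['kbytes']:
    device  kbytes  retries  retries_plus_kbytes
1  android    8446        1                 8447
3      win    8174        4                 8178
So mean() = 8312.5.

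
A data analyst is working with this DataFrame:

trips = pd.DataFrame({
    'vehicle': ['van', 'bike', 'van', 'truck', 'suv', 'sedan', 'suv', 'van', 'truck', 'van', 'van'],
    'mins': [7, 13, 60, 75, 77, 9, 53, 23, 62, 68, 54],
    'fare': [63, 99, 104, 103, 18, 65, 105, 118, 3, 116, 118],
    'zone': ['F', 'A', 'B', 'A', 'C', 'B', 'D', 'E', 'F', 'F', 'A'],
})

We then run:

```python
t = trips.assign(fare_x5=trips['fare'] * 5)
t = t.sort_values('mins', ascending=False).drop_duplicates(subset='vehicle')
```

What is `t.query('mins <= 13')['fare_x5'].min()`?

325

add column fare_x5 = trips['fare'] * 5:
   vehicle  mins  fare zone  fare_x5
0      van     7    63    F      315
1     bike    13    99    A      495
2      van    60   104    B      520
3    truck    75   103    A      515
4      suv    77    18    C       90
5    sedan     9    65    B      325
6      suv    53   105    D      525
7      van    23   118    E      590
8    truck    62     3    F       15
9      van    68   116    F      580
10     van    54   118    A      590
sort by mins descending:
   vehicle  mins  fare zone  fare_x5
4      suv    77    18    C       90
3    truck    75   103    A      515
9      van    68   116    F      580
8    truck    62     3    F       15
2      van    60   104    B      520
10     van    54   118    A      590
6      suv    53   105    D      525
7      van    23   118    E      590
1     bike    13    99    A      495
5    sedan     9    65    B      325
0      van     7    63    F      315
drop duplicate vehicle (keep=first):
  vehicle  mins  fare zone  fare_x5
4     suv    77    18    C       90
3   truck    75   103    A      515
9     van    68   116    F      580
1    bike    13    99    A      495
5   sedan     9    65    B      325
filter rows where mins <= 13:
  vehicle  mins  fare zone  fare_x5
1    bike    13    99    A      495
5   sedan     9    65    B      325
Hence 325.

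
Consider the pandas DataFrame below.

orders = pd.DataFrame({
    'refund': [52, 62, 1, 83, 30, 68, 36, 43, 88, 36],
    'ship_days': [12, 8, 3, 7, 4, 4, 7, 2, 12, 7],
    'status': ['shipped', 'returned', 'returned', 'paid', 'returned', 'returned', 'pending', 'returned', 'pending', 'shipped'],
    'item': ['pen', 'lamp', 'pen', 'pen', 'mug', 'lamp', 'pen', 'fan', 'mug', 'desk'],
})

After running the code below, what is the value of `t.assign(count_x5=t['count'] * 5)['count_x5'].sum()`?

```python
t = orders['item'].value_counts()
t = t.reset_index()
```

value_counts of item:
item
pen     4
lamp    2
mug     2
fan     1
desk    1
Name: count, dtype: int64
reset_index():
   item  count
0   pen      4
1  lamp      2
2   mug      2
3   fan      1
4  desk      1
add column count_x5 = t['count'] * 5:
   item  count  count_x5
0   pen      4        20
1  lamp      2        10
2   mug      2        10
3   fan      1         5
4  desk      1         5

50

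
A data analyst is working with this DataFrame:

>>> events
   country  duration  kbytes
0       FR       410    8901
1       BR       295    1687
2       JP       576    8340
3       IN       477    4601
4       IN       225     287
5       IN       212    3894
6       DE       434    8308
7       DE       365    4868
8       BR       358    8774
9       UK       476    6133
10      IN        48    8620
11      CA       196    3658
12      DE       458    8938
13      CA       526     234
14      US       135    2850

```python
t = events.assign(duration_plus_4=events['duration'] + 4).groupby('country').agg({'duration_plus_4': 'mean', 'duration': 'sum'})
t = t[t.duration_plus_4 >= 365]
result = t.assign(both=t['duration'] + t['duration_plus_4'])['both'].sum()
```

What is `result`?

5703.0

add column duration_plus_4 = events['duration'] + 4:
   country  duration  kbytes  duration_plus_4
0       FR       410    8901              414
1       BR       295    1687              299
2       JP       576    8340              580
3       IN       477    4601              481
4       IN       225     287              229
5       IN       212    3894              216
6       DE       434    8308              438
7       DE       365    4868              369
8       BR       358    8774              362
9       UK       476    6133              480
10      IN        48    8620               52
11      CA       196    3658              200
12      DE       458    8938              462
13      CA       526     234              530
14      US       135    2850              139
group by country: mean(duration_plus_4), sum(duration):
         duration_plus_4  duration
country                           
BR                 330.5       653
CA                 365.0       722
DE                 423.0      1257
FR                 414.0       410
IN                 244.5       962
JP                 580.0       576
UK                 480.0       476
US                 139.0       135
filter rows where duration_plus_4 >= 365:
         duration_plus_4  duration
country                           
CA                 365.0       722
DE                 423.0      1257
FR                 414.0       410
JP                 580.0       576
UK                 480.0       476
add column both = t['duration'] + t['duration_plus_4']:
         duration_plus_4  duration    both
country                                   
CA                 365.0       722  1087.0
DE                 423.0      1257  1680.0
FR                 414.0       410   824.0
JP                 580.0       576  1156.0
UK                 480.0       476   956.0
The sum of column 'both' is 5703.0.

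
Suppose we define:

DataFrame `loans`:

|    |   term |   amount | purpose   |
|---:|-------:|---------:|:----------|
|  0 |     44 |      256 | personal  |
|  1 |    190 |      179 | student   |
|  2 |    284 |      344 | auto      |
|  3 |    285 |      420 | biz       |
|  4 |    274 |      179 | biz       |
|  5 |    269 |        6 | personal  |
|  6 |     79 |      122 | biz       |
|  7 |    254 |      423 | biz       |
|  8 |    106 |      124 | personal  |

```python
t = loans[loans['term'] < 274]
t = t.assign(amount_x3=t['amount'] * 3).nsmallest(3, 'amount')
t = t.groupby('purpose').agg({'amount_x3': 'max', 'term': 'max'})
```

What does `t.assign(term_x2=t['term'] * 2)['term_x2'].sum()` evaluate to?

filter rows where term < 274:
   term  amount   purpose
0    44     256  personal
1   190     179   student
5   269       6  personal
6    79     122       biz
7   254     423       biz
8   106     124  personal
add column amount_x3 = t['amount'] * 3:
   term  amount   purpose  amount_x3
0    44     256  personal        768
1   190     179   student        537
5   269       6  personal         18
6    79     122       biz        366
7   254     423       biz       1269
8   106     124  personal        372
take 3 rows with smallest amount:
   term  amount   purpose  amount_x3
5   269       6  personal         18
6    79     122       biz        366
8   106     124  personal        372
group by purpose: max(amount_x3), max(term):
          amount_x3  term
purpose                  
biz             366    79
personal        372   269
add column term_x2 = t['term'] * 2:
          amount_x3  term  term_x2
purpose                           
biz             366    79      158
personal        372   269      538
Reading off the sum of column 'term_x2', we get 696.

696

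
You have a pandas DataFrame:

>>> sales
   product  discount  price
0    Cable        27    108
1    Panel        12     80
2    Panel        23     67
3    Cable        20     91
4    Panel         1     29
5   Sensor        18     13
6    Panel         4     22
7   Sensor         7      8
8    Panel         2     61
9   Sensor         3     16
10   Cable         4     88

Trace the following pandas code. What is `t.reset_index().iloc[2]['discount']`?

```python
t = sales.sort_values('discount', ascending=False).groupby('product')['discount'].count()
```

sort by discount descending:
   product  discount  price
0    Cable        27    108
2    Panel        23     67
3    Cable        20     91
5   Sensor        18     13
1    Panel        12     80
7   Sensor         7      8
6    Panel         4     22
10   Cable         4     88
9   Sensor         3     16
8    Panel         2     61
4    Panel         1     29
group by product, count of discount:
product
Cable     3
Panel     5
Sensor    3
Name: discount, dtype: int64
reset_index():
  product  discount
0   Cable         3
1   Panel         5
2  Sensor         3
The value at position 2, column 'discount' is 3.

3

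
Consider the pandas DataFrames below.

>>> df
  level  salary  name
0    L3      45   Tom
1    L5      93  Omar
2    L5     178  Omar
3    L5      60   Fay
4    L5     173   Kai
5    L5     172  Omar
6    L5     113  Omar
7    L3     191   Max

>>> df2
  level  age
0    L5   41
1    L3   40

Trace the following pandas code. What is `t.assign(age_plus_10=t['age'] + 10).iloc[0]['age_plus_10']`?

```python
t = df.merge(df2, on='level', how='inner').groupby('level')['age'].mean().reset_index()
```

merge on 'level' (how='inner') → 8 rows:
  level  salary  name  age
0    L3      45   Tom   40
1    L5      93  Omar   41
2    L5     178  Omar   41
3    L5      60   Fay   41
4    L5     173   Kai   41
5    L5     172  Omar   41
6    L5     113  Omar   41
7    L3     191   Max   40
group by level, mean of age:
level
L3    40.0
L5    41.0
Name: age, dtype: float64
reset_index():
  level   age
0    L3  40.0
1    L5  41.0
add column age_plus_10 = t['age'] + 10:
  level   age  age_plus_10
0    L3  40.0         50.0
1    L5  41.0         51.0
Taking the value at position 0, column 'age_plus_10' gives 50.0.

50.0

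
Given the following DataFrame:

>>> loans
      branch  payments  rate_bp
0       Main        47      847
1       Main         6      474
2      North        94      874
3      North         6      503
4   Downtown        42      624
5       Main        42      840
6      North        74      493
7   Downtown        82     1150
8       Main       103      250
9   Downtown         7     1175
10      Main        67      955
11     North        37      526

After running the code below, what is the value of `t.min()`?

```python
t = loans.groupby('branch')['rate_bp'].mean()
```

group by branch, mean of rate_bp:
branch
Downtown    983.0
Main        673.2
North       599.0
Name: rate_bp, dtype: float64
So min() = 599.0.

599.0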